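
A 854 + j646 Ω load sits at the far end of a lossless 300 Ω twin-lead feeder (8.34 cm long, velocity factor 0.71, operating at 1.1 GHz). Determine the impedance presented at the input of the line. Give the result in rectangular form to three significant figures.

λ = v/f = 0.71·c / 1.1 GHz = 0.194 m
βl = 2π·l/λ = 2π × 0.431 = 155°
tan(βl) = tan(155°) = -0.465
Z_in = Z_0·(Z_L + jZ_0·tanβl)/(Z_0 + jZ_L·tanβl)
     = 300·(854 + j506)/(601 − j397)

Z_in ≈ 180 + j372 Ω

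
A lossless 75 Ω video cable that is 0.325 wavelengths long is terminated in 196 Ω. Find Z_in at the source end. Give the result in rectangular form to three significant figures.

βl = 2π × 0.325 = 117°
tan(βl) = tan(117°) = -1.96
Z_in = Z_0·(Z_L + jZ_0·tanβl)/(Z_0 + jZ_L·tanβl)
     = 75·(196 − j147)/(75 − j385)

Z_in ≈ 34.8 + j31.4 Ω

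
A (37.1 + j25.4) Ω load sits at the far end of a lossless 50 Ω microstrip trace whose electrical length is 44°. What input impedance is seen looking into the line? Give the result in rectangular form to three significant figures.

Z_in ≈ 92.8 + j14.2 Ω

tan(βl) = tan(44°) = 0.966
Z_in = Z_0·(Z_L + jZ_0·tanβl)/(Z_0 + jZ_L·tanβl)
     = 50·(37.1 + j73.7)/(25.5 + j35.8)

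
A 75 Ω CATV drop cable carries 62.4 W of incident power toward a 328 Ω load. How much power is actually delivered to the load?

Γ = (328 − 75)/(328 + 75) = 0.628
|Γ|² = 0.394
P_refl = |Γ|²·P_inc = 24.6 W, P_del = (1 − |Γ|²)·P_inc = 37.8 W

P_delivered ≈ 37.8 W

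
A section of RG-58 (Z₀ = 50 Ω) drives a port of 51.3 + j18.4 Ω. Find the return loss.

Γ = (1.3 + j18.4)/(101.3 + j18.4), |Γ| = 0.179
RL = −20·log₁₀|Γ| = −20·log₁₀(0.179)

RL ≈ 14.9 dB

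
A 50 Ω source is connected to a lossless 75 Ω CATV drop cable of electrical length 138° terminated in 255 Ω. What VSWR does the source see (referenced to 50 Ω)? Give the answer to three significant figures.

tan(βl) = -0.9
Z_in = Z_0·(Z_L + jZ_0·tanβl)/(Z_0 + jZ_L·tanβl) = 44.5 + j68.8 Ω
Γ_s = (Z_in − Z_s)/(Z_in + Z_s) = (-5.48 + j68.8)/(94.5 + j68.8), |Γ_s| = 0.59
VSWR = (1 + |Γ_s|)/(1 − |Γ_s|)

VSWR ≈ 3.88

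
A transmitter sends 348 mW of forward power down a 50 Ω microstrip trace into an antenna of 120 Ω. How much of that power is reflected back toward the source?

Γ = (120 − 50)/(120 + 50) = 0.412
|Γ|² = 0.17
P_refl = |Γ|²·P_inc = 59 mW, P_del = (1 − |Γ|²)·P_inc = 289 mW

P_reflected ≈ 59 mW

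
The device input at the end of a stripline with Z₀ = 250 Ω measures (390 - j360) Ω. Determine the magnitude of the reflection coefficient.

Γ = (Z_L − Z_0)/(Z_L + Z_0) = (140 − j360)/(640 − j360)
|Γ| = 386/734

|Γ| ≈ 0.526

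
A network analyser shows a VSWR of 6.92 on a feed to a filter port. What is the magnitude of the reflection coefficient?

|Γ| = (S − 1)/(S + 1) = (6.92 − 1)/(6.92 + 1) = 5.92/7.92

|Γ| ≈ 0.747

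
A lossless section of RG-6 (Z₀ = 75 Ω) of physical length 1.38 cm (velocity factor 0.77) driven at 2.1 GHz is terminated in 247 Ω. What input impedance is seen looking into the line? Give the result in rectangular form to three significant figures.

Z_in ≈ 41.5 − j62 Ω

λ = v/f = 0.77·c / 2.1 GHz = 0.11 m
βl = 2π·l/λ = 2π × 0.125 = 45.2°
tan(βl) = tan(45.2°) = 1.01
Z_in = Z_0·(Z_L + jZ_0·tanβl)/(Z_0 + jZ_L·tanβl)
     = 75·(247 + j75.4)/(75 + j248)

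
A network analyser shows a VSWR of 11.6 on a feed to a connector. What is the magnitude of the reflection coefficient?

|Γ| = (S − 1)/(S + 1) = (11.6 − 1)/(11.6 + 1) = 10.6/12.6

|Γ| ≈ 0.841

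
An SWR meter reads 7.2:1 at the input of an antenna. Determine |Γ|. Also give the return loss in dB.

|Γ| = (S − 1)/(S + 1) = (7.2 − 1)/(7.2 + 1) = 6.2/8.2
RL = −20·log₁₀|Γ| = −20·log₁₀(0.756)

|Γ| ≈ 0.756; return loss ≈ 2.43 dB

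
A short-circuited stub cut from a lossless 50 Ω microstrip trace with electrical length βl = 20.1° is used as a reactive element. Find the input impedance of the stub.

tan(βl) = 0.366
For a short-circuited stub, Z_in = jZ_0·tan(βl)

Z_in ≈ +j18.3 Ω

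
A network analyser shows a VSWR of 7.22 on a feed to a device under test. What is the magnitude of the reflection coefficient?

|Γ| = (S − 1)/(S + 1) = (7.22 − 1)/(7.22 + 1) = 6.22/8.22

|Γ| ≈ 0.757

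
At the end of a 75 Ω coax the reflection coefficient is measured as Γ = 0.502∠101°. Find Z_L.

Z_L ≈ 38.9 + j51.2 Ω

Z_L = Z_0·(1 + Γ)/(1 − Γ) = 75·(0.904 + j0.493)/(1.1 − j0.493)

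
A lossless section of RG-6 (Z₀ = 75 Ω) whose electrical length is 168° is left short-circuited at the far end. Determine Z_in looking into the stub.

tan(βl) = -0.213
For a short-circuited stub, Z_in = jZ_0·tan(βl)

Z_in ≈ −j15.9 Ω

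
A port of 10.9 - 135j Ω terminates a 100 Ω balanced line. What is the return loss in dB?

Γ = (-89.1 − j135)/(110.9 − j135), |Γ| = 0.926
RL = −20·log₁₀|Γ| = −20·log₁₀(0.926)

RL ≈ 0.669 dB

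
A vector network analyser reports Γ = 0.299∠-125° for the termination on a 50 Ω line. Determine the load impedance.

Z_L ≈ 31.8 − j17.1 Ω

Z_L = Z_0·(1 + Γ)/(1 − Γ) = 50·(0.829 − j0.245)/(1.17 + j0.245)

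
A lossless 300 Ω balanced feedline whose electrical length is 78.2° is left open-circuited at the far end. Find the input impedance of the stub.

Z_in ≈ −j62.7 Ω

tan(βl) = 4.79
For an open-circuited stub, Z_in = −jZ_0·cot(βl) = −jZ_0/tan(βl)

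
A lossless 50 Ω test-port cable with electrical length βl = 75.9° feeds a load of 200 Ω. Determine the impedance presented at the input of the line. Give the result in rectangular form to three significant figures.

tan(βl) = tan(75.9°) = 3.98
Z_in = Z_0·(Z_L + jZ_0·tanβl)/(Z_0 + jZ_L·tanβl)
     = 50·(200 + j199)/(50 + j796)

Z_in ≈ 13.2 − j11.7 Ω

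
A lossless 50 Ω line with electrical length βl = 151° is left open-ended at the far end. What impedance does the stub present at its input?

Z_in ≈ +j90.2 Ω

tan(βl) = -0.554
For an open-ended stub, Z_in = −jZ_0·cot(βl) = −jZ_0/tan(βl)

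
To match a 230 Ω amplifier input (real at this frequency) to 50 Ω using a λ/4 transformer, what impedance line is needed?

Z_qwt ≈ 107 Ω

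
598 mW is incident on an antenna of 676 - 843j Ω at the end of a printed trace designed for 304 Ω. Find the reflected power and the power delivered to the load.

P_reflected ≈ 304 mW; P_delivered ≈ 294 mW

|Γ| = |(372 − j843)/(980 − j843)| = 0.713
|Γ|² = 0.508
P_refl = |Γ|²·P_inc = 304 mW, P_del = (1 − |Γ|²)·P_inc = 294 mW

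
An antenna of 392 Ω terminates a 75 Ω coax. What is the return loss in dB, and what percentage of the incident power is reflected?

Γ = (392 − 75)/(392 + 75) = 0.679
RL = −20·log₁₀(0.679) = 3.37 dB
P_refl/P_inc = |Γ|² = 0.461

RL ≈ 3.37 dB; 46.1% of incident power reflected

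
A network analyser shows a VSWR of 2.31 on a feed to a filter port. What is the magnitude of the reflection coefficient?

|Γ| ≈ 0.396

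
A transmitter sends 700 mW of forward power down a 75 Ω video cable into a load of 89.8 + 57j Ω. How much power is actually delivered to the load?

|Γ| = |(14.8 + j57)/(164.8 + j57)| = 0.338
|Γ|² = 0.114
P_refl = |Γ|²·P_inc = 79.8 mW, P_del = (1 − |Γ|²)·P_inc = 620 mW

P_delivered ≈ 620 mW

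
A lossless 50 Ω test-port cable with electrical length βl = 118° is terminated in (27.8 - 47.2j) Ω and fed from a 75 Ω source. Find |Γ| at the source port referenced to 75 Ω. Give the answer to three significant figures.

|Γ| ≈ 0.48

tan(βl) = -1.88
Z_in = Z_0·(Z_L + jZ_0·tanβl)/(Z_0 + jZ_L·tanβl) = 74.4 + j81.8 Ω
Γ_s = (Z_in − Z_s)/(Z_in + Z_s) = (-0.573 + j81.8)/(149 + j81.8), |Γ_s| = 0.48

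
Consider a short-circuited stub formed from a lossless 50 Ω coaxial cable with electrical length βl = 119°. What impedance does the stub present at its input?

Z_in ≈ −j90.2 Ω

tan(βl) = -1.8
For a short-circuited stub, Z_in = jZ_0·tan(βl)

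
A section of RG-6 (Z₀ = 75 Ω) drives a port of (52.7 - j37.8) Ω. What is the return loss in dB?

Γ = (-22.3 − j37.8)/(127.7 − j37.8), |Γ| = 0.33
RL = −20·log₁₀|Γ| = −20·log₁₀(0.33)

RL ≈ 9.64 dB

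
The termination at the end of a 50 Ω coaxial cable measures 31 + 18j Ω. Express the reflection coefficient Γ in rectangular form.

Γ ≈ -0.176 + j0.261

Γ = (Z_L − Z_0)/(Z_L + Z_0) = (-19 + j18)/(81 + j18)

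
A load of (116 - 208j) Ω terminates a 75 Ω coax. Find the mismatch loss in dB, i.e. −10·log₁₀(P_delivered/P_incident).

mismatch loss ≈ 3.6 dB

Γ = (41 − j208)/(191 − j208), |Γ| = 0.751
|Γ|² = 0.564, so P_del/P_inc = 1 − |Γ|² = 0.436
ML = −10·log₁₀(1 − |Γ|²)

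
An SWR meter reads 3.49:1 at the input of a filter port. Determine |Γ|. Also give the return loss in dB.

|Γ| = (S − 1)/(S + 1) = (3.49 − 1)/(3.49 + 1) = 2.49/4.49
RL = −20·log₁₀|Γ| = −20·log₁₀(0.555)

|Γ| ≈ 0.555; return loss ≈ 5.12 dB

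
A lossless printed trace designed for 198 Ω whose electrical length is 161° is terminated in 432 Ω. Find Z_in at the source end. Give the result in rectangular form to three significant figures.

tan(βl) = tan(161°) = -0.344
Z_in = Z_0·(Z_L + jZ_0·tanβl)/(Z_0 + jZ_L·tanβl)
     = 198·(432 − j68.2)/(198 − j149)

Z_in ≈ 309 + j164 Ω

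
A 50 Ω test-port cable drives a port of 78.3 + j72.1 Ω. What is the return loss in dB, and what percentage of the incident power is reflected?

RL ≈ 5.58 dB; 27.7% of incident power reflected

Γ = (28.3 + j72.1)/(128.3 + j72.1), |Γ| = 0.526
RL = −20·log₁₀(0.526) = 5.58 dB
P_refl/P_inc = |Γ|² = 0.277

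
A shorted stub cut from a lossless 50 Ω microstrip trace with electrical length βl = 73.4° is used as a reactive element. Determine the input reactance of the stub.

tan(βl) = 3.35
For a shorted stub, Z_in = jZ_0·tan(βl)

X_in ≈ 168 Ω (inductive)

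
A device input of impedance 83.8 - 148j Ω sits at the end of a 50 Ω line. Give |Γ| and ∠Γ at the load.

Γ = (Z_L − Z_0)/(Z_L + Z_0) = (33.8 − j148)/(133.8 − j148)
|Γ| = 152/200 = 0.761

Γ ≈ 0.761 ∠ -29.3°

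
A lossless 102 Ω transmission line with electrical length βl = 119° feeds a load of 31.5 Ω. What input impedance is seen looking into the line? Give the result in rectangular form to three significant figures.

tan(βl) = tan(119°) = -1.8
Z_in = Z_0·(Z_L + jZ_0·tanβl)/(Z_0 + jZ_L·tanβl)
     = 102·(31.5 − j184)/(102 − j56.8)

Z_in ≈ 102 − j127 Ω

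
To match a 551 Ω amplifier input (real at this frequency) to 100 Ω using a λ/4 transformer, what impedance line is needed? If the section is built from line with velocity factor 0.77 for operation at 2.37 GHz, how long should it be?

Z_qwt ≈ 235 Ω; length ≈ 2.44 cm

Z_qwt = √(Z_0·R_L) = √(100 × 551) = √55100
λ = 0.77·c/f = 0.0975 m, so l = λ/4 = 0.0244 m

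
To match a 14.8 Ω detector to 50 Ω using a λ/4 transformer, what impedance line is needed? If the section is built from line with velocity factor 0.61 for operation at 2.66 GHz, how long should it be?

Z_qwt ≈ 27.2 Ω; length ≈ 1.72 cm

Z_qwt = √(Z_0·R_L) = √(50 × 14.8) = √740
λ = 0.61·c/f = 0.0688 m, so l = λ/4 = 0.0172 m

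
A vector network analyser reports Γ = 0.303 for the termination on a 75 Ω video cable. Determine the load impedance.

Z_L ≈ 140 Ω

Z_L = Z_0·(1 + Γ)/(1 − Γ) = 75·(1.3)/(0.697)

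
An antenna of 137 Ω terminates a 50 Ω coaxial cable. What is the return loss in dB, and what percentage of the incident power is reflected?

Γ = (137 − 50)/(137 + 50) = 0.465
RL = −20·log₁₀(0.465) = 6.65 dB
P_refl/P_inc = |Γ|² = 0.216

RL ≈ 6.65 dB; 21.6% of incident power reflected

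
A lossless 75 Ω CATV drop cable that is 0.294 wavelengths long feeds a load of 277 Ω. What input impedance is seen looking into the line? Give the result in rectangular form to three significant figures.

Z_in ≈ 21.8 + j19.6 Ω

βl = 2π × 0.294 = 106°
tan(βl) = tan(106°) = -3.52
Z_in = Z_0·(Z_L + jZ_0·tanβl)/(Z_0 + jZ_L·tanβl)
     = 75·(277 − j264)/(75 − j976)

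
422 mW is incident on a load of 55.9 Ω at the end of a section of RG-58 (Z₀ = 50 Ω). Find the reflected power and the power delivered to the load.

P_reflected ≈ 1.31 mW; P_delivered ≈ 421 mW

Γ = (55.9 − 50)/(55.9 + 50) = 0.0557
|Γ|² = 0.0031
P_refl = |Γ|²·P_inc = 1.31 mW, P_del = (1 − |Γ|²)·P_inc = 421 mW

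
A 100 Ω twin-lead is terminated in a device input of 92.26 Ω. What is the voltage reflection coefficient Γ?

Γ = -0.0403

Γ = (Z_L − Z_0)/(Z_L + Z_0) = (92.26 − 100)/(92.26 + 100) = -7.74/192.3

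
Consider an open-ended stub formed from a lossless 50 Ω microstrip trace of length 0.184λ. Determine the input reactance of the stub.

βl = 2π × 0.184 = 66.2°
tan(βl) = 2.27
For an open-ended stub, Z_in = −jZ_0·cot(βl) = −jZ_0/tan(βl)

X_in ≈ -22 Ω (capacitive)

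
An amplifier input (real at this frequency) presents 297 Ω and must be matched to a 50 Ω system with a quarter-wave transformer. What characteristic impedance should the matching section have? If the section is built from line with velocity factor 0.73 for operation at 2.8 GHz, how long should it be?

Z_qwt = √(Z_0·R_L) = √(50 × 297) = √14850
λ = 0.73·c/f = 0.0782 m, so l = λ/4 = 0.0196 m

Z_qwt ≈ 122 Ω; length ≈ 1.96 cm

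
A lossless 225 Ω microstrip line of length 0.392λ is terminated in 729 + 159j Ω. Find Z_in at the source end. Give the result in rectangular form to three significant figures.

βl = 2π × 0.392 = 141°
tan(βl) = tan(141°) = -0.806
Z_in = Z_0·(Z_L + jZ_0·tanβl)/(Z_0 + jZ_L·tanβl)
     = 225·(729 − j22.4)/(353 − j588)

Z_in ≈ 129 + j201 Ω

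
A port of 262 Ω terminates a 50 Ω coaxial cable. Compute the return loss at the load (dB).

Γ = (262 − 50)/(262 + 50) = 0.679
RL = −20·log₁₀|Γ| = −20·log₁₀(0.679)

RL ≈ 3.36 dB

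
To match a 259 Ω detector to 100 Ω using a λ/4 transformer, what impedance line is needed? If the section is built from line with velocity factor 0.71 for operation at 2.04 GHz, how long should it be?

Z_qwt ≈ 161 Ω; length ≈ 2.61 cm

Z_qwt = √(Z_0·R_L) = √(100 × 259) = √25900
λ = 0.71·c/f = 0.104 m, so l = λ/4 = 0.0261 m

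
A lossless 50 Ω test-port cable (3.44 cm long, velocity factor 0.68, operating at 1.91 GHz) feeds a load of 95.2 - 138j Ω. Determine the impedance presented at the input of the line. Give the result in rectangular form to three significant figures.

λ = v/f = 0.68·c / 1.91 GHz = 0.107 m
βl = 2π·l/λ = 2π × 0.322 = 116°
tan(βl) = tan(116°) = -2.06
Z_in = Z_0·(Z_L + jZ_0·tanβl)/(Z_0 + jZ_L·tanβl)
     = 50·(95.2 − j241)/(-234 − j196)

Z_in ≈ 13.4 + j40.3 Ω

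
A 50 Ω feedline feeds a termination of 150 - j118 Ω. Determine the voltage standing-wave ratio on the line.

Γ = (Z_L − Z_0)/(Z_L + Z_0) = (100 − j118)/(200 − j118)
|Γ| = 155/232 = 0.666
VSWR = (1 + |Γ|)/(1 − |Γ|) = 1.67/0.334

VSWR ≈ 4.99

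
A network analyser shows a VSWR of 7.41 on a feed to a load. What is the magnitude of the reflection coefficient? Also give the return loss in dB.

|Γ| = (S − 1)/(S + 1) = (7.41 − 1)/(7.41 + 1) = 6.41/8.41
RL = −20·log₁₀|Γ| = −20·log₁₀(0.762)

|Γ| ≈ 0.762; return loss ≈ 2.36 dB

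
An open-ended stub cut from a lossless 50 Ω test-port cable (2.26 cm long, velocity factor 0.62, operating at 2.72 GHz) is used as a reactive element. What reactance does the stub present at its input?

λ = v/f = 0.62·c / 2.72 GHz = 0.0684 m
βl = 2π·l/λ = 2π × 0.33 = 119°
tan(βl) = -1.81
For an open-ended stub, Z_in = −jZ_0·cot(βl) = −jZ_0/tan(βl)

X_in ≈ 27.7 Ω (inductive)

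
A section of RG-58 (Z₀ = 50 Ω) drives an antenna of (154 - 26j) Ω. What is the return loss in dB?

RL ≈ 5.66 dB

Γ = (104 − j26)/(204 − j26), |Γ| = 0.521
RL = −20·log₁₀|Γ| = −20·log₁₀(0.521)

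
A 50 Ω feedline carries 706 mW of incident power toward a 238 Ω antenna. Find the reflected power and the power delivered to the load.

Γ = (238 − 50)/(238 + 50) = 0.653
|Γ|² = 0.426
P_refl = |Γ|²·P_inc = 301 mW, P_del = (1 − |Γ|²)·P_inc = 405 mW

P_reflected ≈ 301 mW; P_delivered ≈ 405 mW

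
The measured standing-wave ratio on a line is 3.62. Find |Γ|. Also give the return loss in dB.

|Γ| ≈ 0.567; return loss ≈ 4.93 dB

|Γ| = (S − 1)/(S + 1) = (3.62 − 1)/(3.62 + 1) = 2.62/4.62
RL = −20·log₁₀|Γ| = −20·log₁₀(0.567)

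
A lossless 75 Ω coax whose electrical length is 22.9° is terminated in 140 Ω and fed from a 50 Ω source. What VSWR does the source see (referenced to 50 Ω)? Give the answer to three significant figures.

VSWR ≈ 2.61

tan(βl) = 0.422
Z_in = Z_0·(Z_L + jZ_0·tanβl)/(Z_0 + jZ_L·tanβl) = 102 − j48.5 Ω
Γ_s = (Z_in − Z_s)/(Z_in + Z_s) = (51.7 − j48.5)/(152 − j48.5), |Γ_s| = 0.445
VSWR = (1 + |Γ_s|)/(1 − |Γ_s|)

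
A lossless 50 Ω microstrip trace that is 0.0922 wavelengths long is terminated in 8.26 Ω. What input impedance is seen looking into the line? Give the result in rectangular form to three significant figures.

βl = 2π × 0.0922 = 33.2°
tan(βl) = tan(33.2°) = 0.654
Z_in = Z_0·(Z_L + jZ_0·tanβl)/(Z_0 + jZ_L·tanβl)
     = 50·(8.26 + j32.7)/(50 + j5.4)

Z_in ≈ 11.7 + j31.4 Ω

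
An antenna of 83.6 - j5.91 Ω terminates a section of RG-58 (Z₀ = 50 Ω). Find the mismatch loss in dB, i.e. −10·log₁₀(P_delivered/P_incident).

mismatch loss ≈ 0.292 dB

Γ = (33.6 − j5.91)/(133.6 − j5.91), |Γ| = 0.255
|Γ|² = 0.0651, so P_del/P_inc = 1 − |Γ|² = 0.935
ML = −10·log₁₀(1 − |Γ|²)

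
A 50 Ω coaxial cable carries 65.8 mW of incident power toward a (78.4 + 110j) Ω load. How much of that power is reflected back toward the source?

P_reflected ≈ 29.7 mW

|Γ| = |(28.4 + j110)/(128.4 + j110)| = 0.672
|Γ|² = 0.451
P_refl = |Γ|²·P_inc = 29.7 mW, P_del = (1 − |Γ|²)·P_inc = 36.1 mW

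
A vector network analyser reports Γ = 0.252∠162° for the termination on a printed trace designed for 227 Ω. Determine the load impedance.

Z_L ≈ 138 + j22.9 Ω

Z_L = Z_0·(1 + Γ)/(1 − Γ) = 227·(0.76 + j0.0779)/(1.24 − j0.0779)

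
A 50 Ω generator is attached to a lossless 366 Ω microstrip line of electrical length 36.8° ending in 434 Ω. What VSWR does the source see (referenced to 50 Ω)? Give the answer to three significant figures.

VSWR ≈ 7.78

tan(βl) = 0.748
Z_in = Z_0·(Z_L + jZ_0·tanβl)/(Z_0 + jZ_L·tanβl) = 379 − j62.2 Ω
Γ_s = (Z_in − Z_s)/(Z_in + Z_s) = (329 − j62.2)/(429 − j62.2), |Γ_s| = 0.772
VSWR = (1 + |Γ_s|)/(1 − |Γ_s|)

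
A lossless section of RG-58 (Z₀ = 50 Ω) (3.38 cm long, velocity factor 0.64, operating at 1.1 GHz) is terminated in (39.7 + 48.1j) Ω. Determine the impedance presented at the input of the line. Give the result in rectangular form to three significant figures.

λ = v/f = 0.64·c / 1.1 GHz = 0.175 m
βl = 2π·l/λ = 2π × 0.194 = 69.7°
tan(βl) = tan(69.7°) = 2.71
Z_in = Z_0·(Z_L + jZ_0·tanβl)/(Z_0 + jZ_L·tanβl)
     = 50·(39.7 + j183)/(-80.1 + j107)

Z_in ≈ 46 − j52.8 Ω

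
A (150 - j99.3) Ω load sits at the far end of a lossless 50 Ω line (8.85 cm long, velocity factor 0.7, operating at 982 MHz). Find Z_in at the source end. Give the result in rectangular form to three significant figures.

Z_in ≈ 62.1 + j89.8 Ω

λ = v/f = 0.7·c / 982 MHz = 0.214 m
βl = 2π·l/λ = 2π × 0.414 = 149°
tan(βl) = tan(149°) = -0.601
Z_in = Z_0·(Z_L + jZ_0·tanβl)/(Z_0 + jZ_L·tanβl)
     = 50·(150 − j129)/(-9.7 − j90.2)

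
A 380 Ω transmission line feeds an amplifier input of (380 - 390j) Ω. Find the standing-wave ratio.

Γ = (Z_L − Z_0)/(Z_L + Z_0) = (0 − j390)/(760 − j390)
|Γ| = 390/854 = 0.457
VSWR = (1 + |Γ|)/(1 − |Γ|) = 1.46/0.543

VSWR ≈ 2.68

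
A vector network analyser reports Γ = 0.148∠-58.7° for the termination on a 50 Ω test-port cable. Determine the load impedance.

Z_L ≈ 56.3 − j14.6 Ω

Z_L = Z_0·(1 + Γ)/(1 − Γ) = 50·(1.08 − j0.126)/(0.923 + j0.126)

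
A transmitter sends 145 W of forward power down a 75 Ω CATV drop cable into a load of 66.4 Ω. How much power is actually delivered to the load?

P_delivered ≈ 144 W

Γ = (66.4 − 75)/(66.4 + 75) = -0.0608
|Γ|² = 0.0037
P_refl = |Γ|²·P_inc = 0.536 W, P_del = (1 − |Γ|²)·P_inc = 144 W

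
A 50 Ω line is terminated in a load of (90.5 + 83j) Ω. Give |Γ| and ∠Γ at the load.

Γ = (Z_L − Z_0)/(Z_L + Z_0) = (40.5 + j83)/(140.5 + j83)
|Γ| = 92.4/163 = 0.566

Γ ≈ 0.566 ∠ 33.4°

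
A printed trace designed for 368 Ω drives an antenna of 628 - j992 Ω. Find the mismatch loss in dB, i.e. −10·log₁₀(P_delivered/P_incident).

Γ = (260 − j992)/(996 − j992), |Γ| = 0.73
|Γ|² = 0.532, so P_del/P_inc = 1 − |Γ|² = 0.468
ML = −10·log₁₀(1 − |Γ|²)

mismatch loss ≈ 3.3 dB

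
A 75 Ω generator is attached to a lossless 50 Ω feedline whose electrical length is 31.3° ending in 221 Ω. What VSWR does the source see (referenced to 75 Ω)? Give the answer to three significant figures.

VSWR ≈ 3.98

tan(βl) = 0.608
Z_in = Z_0·(Z_L + jZ_0·tanβl)/(Z_0 + jZ_L·tanβl) = 36.8 − j68.5 Ω
Γ_s = (Z_in − Z_s)/(Z_in + Z_s) = (-38.2 − j68.5)/(112 − j68.5), |Γ_s| = 0.598
VSWR = (1 + |Γ_s|)/(1 − |Γ_s|)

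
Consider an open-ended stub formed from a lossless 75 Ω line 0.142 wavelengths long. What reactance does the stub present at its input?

X_in ≈ -60.5 Ω (capacitive)

βl = 2π × 0.142 = 51.1°
tan(βl) = 1.24
For an open-ended stub, Z_in = −jZ_0·cot(βl) = −jZ_0/tan(βl)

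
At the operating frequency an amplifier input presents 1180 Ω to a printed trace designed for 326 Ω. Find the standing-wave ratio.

Γ = (1180 − 326)/(1180 + 326) = 0.567
VSWR = (1 + 0.567)/(1 − 0.567)

VSWR ≈ 3.62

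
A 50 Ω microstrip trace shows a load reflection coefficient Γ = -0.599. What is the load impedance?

Z_L ≈ 12.5 Ω

Z_L = Z_0·(1 + Γ)/(1 − Γ) = 50·(0.401)/(1.6)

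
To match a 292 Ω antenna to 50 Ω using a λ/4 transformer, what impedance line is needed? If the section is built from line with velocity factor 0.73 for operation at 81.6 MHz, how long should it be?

Z_qwt ≈ 121 Ω; length ≈ 67.1 cm

Z_qwt = √(Z_0·R_L) = √(50 × 292) = √14600
λ = 0.73·c/f = 2.68 m, so l = λ/4 = 0.671 m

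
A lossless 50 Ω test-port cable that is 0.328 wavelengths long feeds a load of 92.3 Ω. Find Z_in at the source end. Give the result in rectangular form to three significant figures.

βl = 2π × 0.328 = 118°
tan(βl) = tan(118°) = -1.87
Z_in = Z_0·(Z_L + jZ_0·tanβl)/(Z_0 + jZ_L·tanβl)
     = 50·(92.3 − j93.7)/(50 − j173)

Z_in ≈ 32.1 + j17.4 Ω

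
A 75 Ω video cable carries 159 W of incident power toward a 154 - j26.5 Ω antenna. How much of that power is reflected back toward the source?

P_reflected ≈ 20.8 W

|Γ| = |(79 − j26.5)/(229 − j26.5)| = 0.361
|Γ|² = 0.131
P_refl = |Γ|²·P_inc = 20.8 W, P_del = (1 − |Γ|²)·P_inc = 138 W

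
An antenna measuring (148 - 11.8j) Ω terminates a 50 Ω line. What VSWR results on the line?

VSWR ≈ 2.98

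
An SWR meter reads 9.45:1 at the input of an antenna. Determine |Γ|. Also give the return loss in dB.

|Γ| ≈ 0.809; return loss ≈ 1.85 dB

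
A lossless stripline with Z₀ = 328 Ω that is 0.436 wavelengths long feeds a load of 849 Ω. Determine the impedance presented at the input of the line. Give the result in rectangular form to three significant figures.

βl = 2π × 0.436 = 157°
tan(βl) = tan(157°) = -0.425
Z_in = Z_0·(Z_L + jZ_0·tanβl)/(Z_0 + jZ_L·tanβl)
     = 328·(849 − j139)/(328 − j361)

Z_in ≈ 453 + j359 Ω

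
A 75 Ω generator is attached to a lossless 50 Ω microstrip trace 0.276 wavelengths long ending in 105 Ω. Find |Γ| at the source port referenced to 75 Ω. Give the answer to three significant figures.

βl = 2π × 0.276 = 99.4°
tan(βl) = -6.07
Z_in = Z_0·(Z_L + jZ_0·tanβl)/(Z_0 + jZ_L·tanβl) = 24.3 + j6.33 Ω
Γ_s = (Z_in − Z_s)/(Z_in + Z_s) = (-50.7 + j6.33)/(99.3 + j6.33), |Γ_s| = 0.513

|Γ| ≈ 0.513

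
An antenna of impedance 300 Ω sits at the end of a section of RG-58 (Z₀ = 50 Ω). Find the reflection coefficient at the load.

Γ = 0.714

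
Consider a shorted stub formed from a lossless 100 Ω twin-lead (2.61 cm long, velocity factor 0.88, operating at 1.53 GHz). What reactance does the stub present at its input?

X_in ≈ 140 Ω (inductive)

λ = v/f = 0.88·c / 1.53 GHz = 0.173 m
βl = 2π·l/λ = 2π × 0.151 = 54.5°
tan(βl) = 1.4
For a shorted stub, Z_in = jZ_0·tan(βl)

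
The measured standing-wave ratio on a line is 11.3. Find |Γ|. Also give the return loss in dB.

|Γ| = (S − 1)/(S + 1) = (11.3 − 1)/(11.3 + 1) = 10.3/12.3
RL = −20·log₁₀|Γ| = −20·log₁₀(0.837)

|Γ| ≈ 0.837; return loss ≈ 1.54 dB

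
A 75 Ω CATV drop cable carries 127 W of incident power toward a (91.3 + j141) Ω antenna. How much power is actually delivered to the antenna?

|Γ| = |(16.3 + j141)/(166.3 + j141)| = 0.651
|Γ|² = 0.424
P_refl = |Γ|²·P_inc = 53.8 W, P_del = (1 − |Γ|²)·P_inc = 73.2 W

P_delivered ≈ 73.2 W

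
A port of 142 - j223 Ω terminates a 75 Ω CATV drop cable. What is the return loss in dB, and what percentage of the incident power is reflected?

RL ≈ 2.52 dB; 56% of incident power reflected

Γ = (67 − j223)/(217 − j223), |Γ| = 0.748
RL = −20·log₁₀(0.748) = 2.52 dB
P_refl/P_inc = |Γ|² = 0.56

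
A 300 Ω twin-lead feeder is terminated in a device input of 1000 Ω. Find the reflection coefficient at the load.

Γ = (Z_L − Z_0)/(Z_L + Z_0) = (1000 − 300)/(1000 + 300) = 700/1300

Γ = 0.538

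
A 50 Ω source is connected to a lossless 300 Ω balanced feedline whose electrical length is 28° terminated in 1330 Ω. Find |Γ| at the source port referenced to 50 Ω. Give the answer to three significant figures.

tan(βl) = 0.532
Z_in = Z_0·(Z_L + jZ_0·tanβl)/(Z_0 + jZ_L·tanβl) = 260 − j454 Ω
Γ_s = (Z_in − Z_s)/(Z_in + Z_s) = (210 − j454)/(310 − j454), |Γ_s| = 0.91

|Γ| ≈ 0.91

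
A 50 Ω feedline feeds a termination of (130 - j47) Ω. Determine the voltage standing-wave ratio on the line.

VSWR ≈ 2.99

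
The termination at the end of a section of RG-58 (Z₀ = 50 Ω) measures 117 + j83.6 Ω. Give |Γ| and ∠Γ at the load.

Γ = (Z_L − Z_0)/(Z_L + Z_0) = (67 + j83.6)/(167 + j83.6)
|Γ| = 107/187 = 0.574

Γ ≈ 0.574 ∠ 24.7°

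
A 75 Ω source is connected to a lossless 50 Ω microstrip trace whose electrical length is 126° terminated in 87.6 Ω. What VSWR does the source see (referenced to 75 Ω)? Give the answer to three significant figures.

tan(βl) = -1.38
Z_in = Z_0·(Z_L + jZ_0·tanβl)/(Z_0 + jZ_L·tanβl) = 37.2 + j20.9 Ω
Γ_s = (Z_in − Z_s)/(Z_in + Z_s) = (-37.8 + j20.9)/(112 + j20.9), |Γ_s| = 0.378
VSWR = (1 + |Γ_s|)/(1 − |Γ_s|)

VSWR ≈ 2.22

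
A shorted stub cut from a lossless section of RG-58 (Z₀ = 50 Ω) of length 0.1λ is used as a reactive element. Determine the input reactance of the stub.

X_in ≈ 36.3 Ω (inductive)

βl = 2π × 0.1 = 36°
tan(βl) = 0.727
For a shorted stub, Z_in = jZ_0·tan(βl)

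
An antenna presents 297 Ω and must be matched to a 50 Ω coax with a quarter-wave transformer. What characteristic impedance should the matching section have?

Z_qwt ≈ 122 Ω

Z_qwt = √(Z_0·R_L) = √(50 × 297) = √14850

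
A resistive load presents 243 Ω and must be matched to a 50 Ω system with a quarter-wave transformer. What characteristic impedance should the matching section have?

Z_qwt = √(Z_0·R_L) = √(50 × 243) = √12150

Z_qwt ≈ 110 Ω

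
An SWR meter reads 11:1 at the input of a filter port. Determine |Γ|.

|Γ| ≈ 0.833

|Γ| = (S − 1)/(S + 1) = (11 − 1)/(11 + 1) = 10/12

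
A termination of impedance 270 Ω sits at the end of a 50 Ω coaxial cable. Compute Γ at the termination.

Γ = (Z_L − Z_0)/(Z_L + Z_0) = (270 − 50)/(270 + 50) = 220/320

Γ = 0.688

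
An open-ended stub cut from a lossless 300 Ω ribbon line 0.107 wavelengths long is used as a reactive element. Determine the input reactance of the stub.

βl = 2π × 0.107 = 38.5°
tan(βl) = 0.796
For an open-ended stub, Z_in = −jZ_0·cot(βl) = −jZ_0/tan(βl)

X_in ≈ -377 Ω (capacitive)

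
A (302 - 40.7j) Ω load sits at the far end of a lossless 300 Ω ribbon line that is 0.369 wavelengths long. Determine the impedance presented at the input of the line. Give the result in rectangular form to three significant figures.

Z_in ≈ 342 + j8.87 Ω

βl = 2π × 0.369 = 133°
tan(βl) = tan(133°) = -1.08
Z_in = Z_0·(Z_L + jZ_0·tanβl)/(Z_0 + jZ_L·tanβl)
     = 300·(302 − j364)/(256 − j326)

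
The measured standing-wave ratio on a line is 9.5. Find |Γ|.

|Γ| ≈ 0.81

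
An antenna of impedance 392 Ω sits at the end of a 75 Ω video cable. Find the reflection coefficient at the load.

Γ = (Z_L − Z_0)/(Z_L + Z_0) = (392 − 75)/(392 + 75) = 317/467

Γ = 0.679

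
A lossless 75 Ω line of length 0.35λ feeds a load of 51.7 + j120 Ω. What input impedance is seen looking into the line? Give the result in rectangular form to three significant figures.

βl = 2π × 0.35 = 126°
tan(βl) = tan(126°) = -1.38
Z_in = Z_0·(Z_L + jZ_0·tanβl)/(Z_0 + jZ_L·tanβl)
     = 75·(51.7 + j16.8)/(240 − j71.2)

Z_in ≈ 13.4 + j9.21 Ω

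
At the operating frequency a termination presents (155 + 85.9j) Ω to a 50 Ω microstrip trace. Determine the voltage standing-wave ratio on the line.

Γ = (Z_L − Z_0)/(Z_L + Z_0) = (105 + j85.9)/(205 + j85.9)
|Γ| = 136/222 = 0.61
VSWR = (1 + |Γ|)/(1 − |Γ|) = 1.61/0.39

VSWR ≈ 4.13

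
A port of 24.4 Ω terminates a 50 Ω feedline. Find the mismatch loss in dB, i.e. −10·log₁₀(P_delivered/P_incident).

Γ = (24.4 − 50)/(24.4 + 50) = -0.344
|Γ|² = 0.118, so P_del/P_inc = 1 − |Γ|² = 0.882
ML = −10·log₁₀(1 − |Γ|²)

mismatch loss ≈ 0.547 dB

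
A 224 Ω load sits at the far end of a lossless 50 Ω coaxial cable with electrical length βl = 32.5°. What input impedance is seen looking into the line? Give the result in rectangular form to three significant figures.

tan(βl) = tan(32.5°) = 0.637
Z_in = Z_0·(Z_L + jZ_0·tanβl)/(Z_0 + jZ_L·tanβl)
     = 50·(224 + j31.9)/(50 + j143)

Z_in ≈ 34.4 − j66.4 Ω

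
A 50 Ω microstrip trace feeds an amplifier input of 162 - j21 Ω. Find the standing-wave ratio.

VSWR ≈ 3.3

Γ = (Z_L − Z_0)/(Z_L + Z_0) = (112 − j21)/(212 − j21)
|Γ| = 114/213 = 0.535
VSWR = (1 + |Γ|)/(1 − |Γ|) = 1.53/0.465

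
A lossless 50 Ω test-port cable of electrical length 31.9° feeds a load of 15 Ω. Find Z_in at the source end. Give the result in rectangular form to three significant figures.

tan(βl) = tan(31.9°) = 0.622
Z_in = Z_0·(Z_L + jZ_0·tanβl)/(Z_0 + jZ_L·tanβl)
     = 50·(15 + j31.1)/(50 + j9.34)

Z_in ≈ 20.1 + j27.4 Ω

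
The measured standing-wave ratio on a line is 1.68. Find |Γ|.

|Γ| = (S − 1)/(S + 1) = (1.68 − 1)/(1.68 + 1) = 0.68/2.68

|Γ| ≈ 0.254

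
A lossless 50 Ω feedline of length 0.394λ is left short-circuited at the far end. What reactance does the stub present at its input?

βl = 2π × 0.394 = 142°
tan(βl) = -0.786
For a short-circuited stub, Z_in = jZ_0·tan(βl)

X_in ≈ -39.3 Ω (capacitive)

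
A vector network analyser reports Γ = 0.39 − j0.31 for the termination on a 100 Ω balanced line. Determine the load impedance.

Z_L = Z_0·(1 + Γ)/(1 − Γ) = 100·(1.39 − j0.31)/(0.61 + j0.31)

Z_L ≈ 161 − j132 Ω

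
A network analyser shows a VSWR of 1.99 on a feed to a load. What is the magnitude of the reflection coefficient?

|Γ| ≈ 0.331

|Γ| = (S − 1)/(S + 1) = (1.99 − 1)/(1.99 + 1) = 0.99/2.99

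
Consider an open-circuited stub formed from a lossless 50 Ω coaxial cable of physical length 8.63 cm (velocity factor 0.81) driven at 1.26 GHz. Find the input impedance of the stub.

λ = v/f = 0.81·c / 1.26 GHz = 0.193 m
βl = 2π·l/λ = 2π × 0.447 = 161°
tan(βl) = -0.343
For an open-circuited stub, Z_in = −jZ_0·cot(βl) = −jZ_0/tan(βl)

Z_in ≈ +j146 Ω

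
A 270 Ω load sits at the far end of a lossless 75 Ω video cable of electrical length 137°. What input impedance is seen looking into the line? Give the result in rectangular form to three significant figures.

tan(βl) = tan(137°) = -0.933
Z_in = Z_0·(Z_L + jZ_0·tanβl)/(Z_0 + jZ_L·tanβl)
     = 75·(270 − j69.9)/(75 − j252)

Z_in ≈ 41.1 + j68.2 Ω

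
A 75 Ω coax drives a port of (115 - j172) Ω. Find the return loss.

RL ≈ 3.24 dB

Γ = (40 − j172)/(190 − j172), |Γ| = 0.689
RL = −20·log₁₀|Γ| = −20·log₁₀(0.689)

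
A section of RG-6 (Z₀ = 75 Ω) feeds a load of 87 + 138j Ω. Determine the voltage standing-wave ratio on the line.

Γ = (Z_L − Z_0)/(Z_L + Z_0) = (12 + j138)/(162 + j138)
|Γ| = 139/213 = 0.651
VSWR = (1 + |Γ|)/(1 − |Γ|) = 1.65/0.349

VSWR ≈ 4.73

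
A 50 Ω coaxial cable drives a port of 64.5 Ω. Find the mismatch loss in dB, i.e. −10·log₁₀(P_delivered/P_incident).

Γ = (64.5 − 50)/(64.5 + 50) = 0.127
|Γ|² = 0.016, so P_del/P_inc = 1 − |Γ|² = 0.984
ML = −10·log₁₀(1 − |Γ|²)

mismatch loss ≈ 0.0702 dB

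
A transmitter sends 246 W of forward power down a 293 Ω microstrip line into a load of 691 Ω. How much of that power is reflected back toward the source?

Γ = (691 − 293)/(691 + 293) = 0.404
|Γ|² = 0.164
P_refl = |Γ|²·P_inc = 40.2 W, P_del = (1 − |Γ|²)·P_inc = 206 W

P_reflected ≈ 40.2 W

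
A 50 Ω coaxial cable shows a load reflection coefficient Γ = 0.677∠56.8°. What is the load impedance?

Z_L ≈ 37.8 + j79 Ω

Z_L = Z_0·(1 + Γ)/(1 − Γ) = 50·(1.37 + j0.566)/(0.629 − j0.566)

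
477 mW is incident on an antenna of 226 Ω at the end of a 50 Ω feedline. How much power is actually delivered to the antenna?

Γ = (226 − 50)/(226 + 50) = 0.638
|Γ|² = 0.407
P_refl = |Γ|²·P_inc = 194 mW, P_del = (1 − |Γ|²)·P_inc = 283 mW

P_delivered ≈ 283 mW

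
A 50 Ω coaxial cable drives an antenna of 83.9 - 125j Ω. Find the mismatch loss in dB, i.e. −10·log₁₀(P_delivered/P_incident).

Γ = (33.9 − j125)/(133.9 − j125), |Γ| = 0.707
|Γ|² = 0.5, so P_del/P_inc = 1 − |Γ|² = 0.5
ML = −10·log₁₀(1 − |Γ|²)

mismatch loss ≈ 3.01 dB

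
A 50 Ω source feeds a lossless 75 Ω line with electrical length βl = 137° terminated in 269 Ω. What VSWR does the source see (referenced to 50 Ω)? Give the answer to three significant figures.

tan(βl) = -0.933
Z_in = Z_0·(Z_L + jZ_0·tanβl)/(Z_0 + jZ_L·tanβl) = 41.3 + j68.1 Ω
Γ_s = (Z_in − Z_s)/(Z_in + Z_s) = (-8.73 + j68.1)/(91.3 + j68.1), |Γ_s| = 0.603
VSWR = (1 + |Γ_s|)/(1 − |Γ_s|)

VSWR ≈ 4.04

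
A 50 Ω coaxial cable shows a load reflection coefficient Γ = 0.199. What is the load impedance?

Z_L = Z_0·(1 + Γ)/(1 − Γ) = 50·(1.2)/(0.801)

Z_L ≈ 74.8 Ω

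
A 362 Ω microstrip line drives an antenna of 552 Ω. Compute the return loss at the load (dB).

Γ = (552 − 362)/(552 + 362) = 0.208
RL = −20·log₁₀|Γ| = −20·log₁₀(0.208)

RL ≈ 13.6 dB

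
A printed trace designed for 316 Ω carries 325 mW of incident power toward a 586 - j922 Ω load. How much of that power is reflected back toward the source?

P_reflected ≈ 180 mW

|Γ| = |(270 − j922)/(902 − j922)| = 0.745
|Γ|² = 0.555
P_refl = |Γ|²·P_inc = 180 mW, P_del = (1 − |Γ|²)·P_inc = 145 mW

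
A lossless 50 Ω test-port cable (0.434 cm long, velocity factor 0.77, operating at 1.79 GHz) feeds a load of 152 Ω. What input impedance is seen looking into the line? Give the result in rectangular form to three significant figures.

Z_in ≈ 112 − j62 Ω

λ = v/f = 0.77·c / 1.79 GHz = 0.129 m
βl = 2π·l/λ = 2π × 0.0336 = 12.1°
tan(βl) = tan(12.1°) = 0.215
Z_in = Z_0·(Z_L + jZ_0·tanβl)/(Z_0 + jZ_L·tanβl)
     = 50·(152 + j10.7)/(50 + j32.6)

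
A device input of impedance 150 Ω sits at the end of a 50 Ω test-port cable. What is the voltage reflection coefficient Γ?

Γ = (Z_L − Z_0)/(Z_L + Z_0) = (150 − 50)/(150 + 50) = 100/200

Γ = 0.5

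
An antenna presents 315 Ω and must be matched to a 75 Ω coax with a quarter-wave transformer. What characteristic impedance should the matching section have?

Z_qwt = √(Z_0·R_L) = √(75 × 315) = √23620

Z_qwt ≈ 154 Ω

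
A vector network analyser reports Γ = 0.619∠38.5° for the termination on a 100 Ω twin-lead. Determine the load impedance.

Z_L ≈ 149 + j186 Ω

Z_L = Z_0·(1 + Γ)/(1 − Γ) = 100·(1.48 + j0.385)/(0.516 − j0.385)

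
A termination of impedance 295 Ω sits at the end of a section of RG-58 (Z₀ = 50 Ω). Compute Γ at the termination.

Γ = (Z_L − Z_0)/(Z_L + Z_0) = (295 − 50)/(295 + 50) = 245/345

Γ = 0.71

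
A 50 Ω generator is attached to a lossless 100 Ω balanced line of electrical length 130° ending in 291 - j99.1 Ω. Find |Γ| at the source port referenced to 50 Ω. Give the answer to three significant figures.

|Γ| ≈ 0.629

tan(βl) = -1.19
Z_in = Z_0·(Z_L + jZ_0·tanβl)/(Z_0 + jZ_L·tanβl) = 58.4 + j87 Ω
Γ_s = (Z_in − Z_s)/(Z_in + Z_s) = (8.4 + j87)/(108 + j87), |Γ_s| = 0.629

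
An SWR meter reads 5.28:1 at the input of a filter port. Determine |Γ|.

|Γ| ≈ 0.682

|Γ| = (S − 1)/(S + 1) = (5.28 − 1)/(5.28 + 1) = 4.28/6.28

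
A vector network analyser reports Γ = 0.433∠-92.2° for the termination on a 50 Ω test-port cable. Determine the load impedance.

Z_L = Z_0·(1 + Γ)/(1 − Γ) = 50·(0.983 − j0.433)/(1.02 + j0.433)

Z_L ≈ 33.3 − j35.4 Ω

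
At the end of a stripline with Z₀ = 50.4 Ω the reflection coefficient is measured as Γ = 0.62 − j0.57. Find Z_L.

Z_L = Z_0·(1 + Γ)/(1 − Γ) = 50.4·(1.62 − j0.57)/(0.38 + j0.57)

Z_L ≈ 31.2 − j122 Ω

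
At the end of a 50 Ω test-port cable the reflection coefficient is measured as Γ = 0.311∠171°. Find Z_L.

Z_L ≈ 26.4 + j2.84 Ω

Z_L = Z_0·(1 + Γ)/(1 − Γ) = 50·(0.693 + j0.0487)/(1.31 − j0.0487)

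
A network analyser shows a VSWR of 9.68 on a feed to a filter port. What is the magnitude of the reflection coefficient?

|Γ| ≈ 0.813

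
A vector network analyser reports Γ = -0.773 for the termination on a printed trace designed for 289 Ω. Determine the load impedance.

Z_L ≈ 37 Ω

Z_L = Z_0·(1 + Γ)/(1 − Γ) = 289·(0.227)/(1.77)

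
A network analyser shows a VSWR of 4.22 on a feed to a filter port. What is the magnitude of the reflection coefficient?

|Γ| = (S − 1)/(S + 1) = (4.22 − 1)/(4.22 + 1) = 3.22/5.22

|Γ| ≈ 0.617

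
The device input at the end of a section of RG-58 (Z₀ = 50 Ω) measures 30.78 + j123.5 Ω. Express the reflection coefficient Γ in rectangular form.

Γ = (Z_L − Z_0)/(Z_L + Z_0) = (-19.22 + j123.5)/(80.78 + j123.5)

Γ ≈ 0.629 + j0.567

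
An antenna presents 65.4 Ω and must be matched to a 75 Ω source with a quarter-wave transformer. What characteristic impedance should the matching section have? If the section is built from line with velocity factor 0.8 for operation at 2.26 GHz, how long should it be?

Z_qwt ≈ 70 Ω; length ≈ 2.65 cm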